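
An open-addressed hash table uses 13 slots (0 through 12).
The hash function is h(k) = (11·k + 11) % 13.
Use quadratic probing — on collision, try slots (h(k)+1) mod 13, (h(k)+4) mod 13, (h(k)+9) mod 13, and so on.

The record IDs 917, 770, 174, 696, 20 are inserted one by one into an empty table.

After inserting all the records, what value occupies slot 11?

Insert 917: h=10, slot 10 empty -> index 10.
Insert 770: h=5, slot 5 empty -> index 5.
Insert 174: h=1, slot 1 empty -> index 1.
Insert 696: h=10, slot 10 occupied -> index 11.
Insert 20: h=10, slots 10,11,1 occupied -> index 6.
Table: [., 174, ., ., ., 770, 20, ., ., ., 917, 696, .]

696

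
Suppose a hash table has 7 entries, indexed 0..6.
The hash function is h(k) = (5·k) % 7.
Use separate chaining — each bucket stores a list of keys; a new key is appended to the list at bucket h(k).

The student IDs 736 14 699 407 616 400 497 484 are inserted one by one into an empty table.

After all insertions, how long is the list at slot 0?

736 → bucket 5
14 → bucket 0
699 → bucket 2
407 → bucket 5 (collision)
616 → bucket 0 (collision)
400 → bucket 5 (collision)
497 → bucket 0 (collision)
484 → bucket 5 (collision)
Final buckets:
0: 14 -> 616 -> 497
1: ∅
2: 699
3: ∅
4: ∅
5: 736 -> 407 -> 400 -> 484
6: ∅

3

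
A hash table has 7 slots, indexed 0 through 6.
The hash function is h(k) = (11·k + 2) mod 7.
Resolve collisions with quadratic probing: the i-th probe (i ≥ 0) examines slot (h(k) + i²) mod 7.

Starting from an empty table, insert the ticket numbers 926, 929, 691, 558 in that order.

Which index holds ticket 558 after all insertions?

5

926 hashes to 3; slot 3 is free → place at 3.
929 hashes to 1; slot 1 is free → place at 1.
691 hashes to 1; 1 taken → place at 2.
558 hashes to 1; 1,2 taken → place at 5.
Table: [_, 929, 691, 926, _, 558, _]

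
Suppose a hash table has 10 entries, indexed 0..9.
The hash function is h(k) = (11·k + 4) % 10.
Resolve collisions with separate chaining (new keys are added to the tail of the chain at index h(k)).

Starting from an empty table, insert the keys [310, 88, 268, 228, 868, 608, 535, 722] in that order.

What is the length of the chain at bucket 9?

310 -> bucket 4
88 -> bucket 2
268 -> bucket 2 (collision)
228 -> bucket 2 (collision)
868 -> bucket 2 (collision)
608 -> bucket 2 (collision)
535 -> bucket 9
722 -> bucket 6
Final buckets:
0: _
1: _
2: 88 -> 268 -> 228 -> 868 -> 608
3: _
4: 310
5: _
6: 722
7: _
8: _
9: 535

1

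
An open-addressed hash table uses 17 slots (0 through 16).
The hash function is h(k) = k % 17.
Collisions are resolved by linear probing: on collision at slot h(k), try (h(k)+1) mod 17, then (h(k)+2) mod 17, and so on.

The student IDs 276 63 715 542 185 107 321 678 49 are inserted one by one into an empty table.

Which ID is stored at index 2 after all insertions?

Insert 276: h=4, slot 4 empty -> index 4.
Insert 63: h=12, slot 12 empty -> index 12.
Insert 715: h=1, slot 1 empty -> index 1.
Insert 542: h=15, slot 15 empty -> index 15.
Insert 185: h=15, slot 15 occupied -> index 16.
Insert 107: h=5, slot 5 empty -> index 5.
Insert 321: h=15, slots 15,16 occupied -> index 0.
Insert 678: h=15, slots 15,16,0,1 occupied -> index 2.
Insert 49: h=15, slots 15,16,0,1,2 occupied -> index 3.
Table: [321, 715, 678, 49, 276, 107, ∅, ∅, ∅, ∅, ∅, ∅, 63, ∅, ∅, 542, 185]

678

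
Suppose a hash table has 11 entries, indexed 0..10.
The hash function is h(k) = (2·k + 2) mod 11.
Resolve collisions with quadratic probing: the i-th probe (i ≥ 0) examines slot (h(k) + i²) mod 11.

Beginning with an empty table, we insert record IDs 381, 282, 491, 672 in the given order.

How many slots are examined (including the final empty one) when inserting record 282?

Insert 381: h=5, slot 5 empty -> index 5.
Insert 282: h=5, slot 5 occupied -> index 6.
Insert 491: h=5, slots 5,6 occupied -> index 9.
Insert 672: h=4, slot 4 empty -> index 4.
Table: [_, _, _, _, 672, 381, 282, _, _, 491, _]

2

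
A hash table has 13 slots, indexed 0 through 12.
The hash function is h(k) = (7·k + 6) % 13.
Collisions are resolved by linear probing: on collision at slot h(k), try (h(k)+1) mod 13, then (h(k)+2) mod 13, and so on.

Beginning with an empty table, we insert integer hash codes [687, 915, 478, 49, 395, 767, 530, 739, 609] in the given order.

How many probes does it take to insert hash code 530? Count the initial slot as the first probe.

687 hashes to 5; slot 5 is free → place at 5.
915 hashes to 2; slot 2 is free → place at 2.
478 hashes to 11; slot 11 is free → place at 11.
49 hashes to 11; 11 taken → place at 12.
395 hashes to 2; 2 taken → place at 3.
767 hashes to 6; slot 6 is free → place at 6.
530 hashes to 11; 11,12 taken → place at 0.
739 hashes to 5; 5,6 taken → place at 7.
609 hashes to 5; 5,6,7 taken → place at 8.
Table: [530, _, 915, 395, _, 687, 767, 739, 609, _, _, 478, 49]

3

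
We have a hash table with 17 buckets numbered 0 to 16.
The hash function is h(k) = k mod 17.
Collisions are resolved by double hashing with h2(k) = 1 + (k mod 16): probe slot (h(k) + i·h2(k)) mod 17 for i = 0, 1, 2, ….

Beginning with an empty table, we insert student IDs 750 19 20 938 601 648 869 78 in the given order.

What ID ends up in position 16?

601

Insert 750: h=2, slot 2 empty -> index 2.
Insert 19: h=2, h2=4, slot 2 occupied -> index 6.
Insert 20: h=3, slot 3 empty -> index 3.
Insert 938: h=3, h2=11, slot 3 occupied -> index 14.
Insert 601: h=6, h2=10, slot 6 occupied -> index 16.
Insert 648: h=2, h2=9, slot 2 occupied -> index 11.
Insert 869: h=2, h2=6, slot 2 occupied -> index 8.
Insert 78: h=10, slot 10 empty -> index 10.
Table: [., ., 750, 20, ., ., 19, ., 869, ., 78, 648, ., ., 938, ., 601]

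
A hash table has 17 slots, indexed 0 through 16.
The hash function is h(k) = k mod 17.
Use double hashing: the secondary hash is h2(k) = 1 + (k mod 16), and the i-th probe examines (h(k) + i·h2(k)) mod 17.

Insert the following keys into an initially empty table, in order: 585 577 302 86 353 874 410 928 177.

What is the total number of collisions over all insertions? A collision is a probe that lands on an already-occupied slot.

4

Insert 585: h=7, slot 7 empty -> index 7.
Insert 577: h=16, slot 16 empty -> index 16.
Insert 302: h=13, slot 13 empty -> index 13.
Insert 86: h=1, slot 1 empty -> index 1.
Insert 353: h=13, h2=2, slot 13 occupied -> index 15.
Insert 874: h=7, h2=11, slots 7,1 occupied -> index 12.
Insert 410: h=2, slot 2 empty -> index 2.
Insert 928: h=10, slot 10 empty -> index 10.
Insert 177: h=7, h2=2, slot 7 occupied -> index 9.
Table: [—, 86, 410, —, —, —, —, 585, —, 177, 928, —, 874, 302, —, 353, 577]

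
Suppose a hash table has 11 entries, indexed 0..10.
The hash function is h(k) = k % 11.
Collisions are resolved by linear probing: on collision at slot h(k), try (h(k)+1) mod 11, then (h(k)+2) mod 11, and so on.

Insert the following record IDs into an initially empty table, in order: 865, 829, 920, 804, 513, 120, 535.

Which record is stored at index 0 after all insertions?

535

865 hashes to 7; slot 7 is free -> place at 7.
829 hashes to 4; slot 4 is free -> place at 4.
920 hashes to 7; 7 taken -> place at 8.
804 hashes to 1; slot 1 is free -> place at 1.
513 hashes to 7; 7,8 taken -> place at 9.
120 hashes to 10; slot 10 is free -> place at 10.
535 hashes to 7; 7,8,9,10 taken -> place at 0.
Table: [535, 804, _, _, 829, _, _, 865, 920, 513, 120]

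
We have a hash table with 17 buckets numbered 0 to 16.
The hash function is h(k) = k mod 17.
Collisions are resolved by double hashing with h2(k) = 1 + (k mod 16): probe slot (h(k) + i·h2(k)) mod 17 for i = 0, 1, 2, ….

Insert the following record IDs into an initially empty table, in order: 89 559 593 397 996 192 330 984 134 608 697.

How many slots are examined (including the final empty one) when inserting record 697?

3

89 hashes to 4; slot 4 is free -> place at 4.
559 hashes to 15; slot 15 is free -> place at 15.
593 hashes to 15, h2=2; 15 taken -> place at 0.
397 hashes to 6; slot 6 is free -> place at 6.
996 hashes to 10; slot 10 is free -> place at 10.
192 hashes to 5; slot 5 is free -> place at 5.
330 hashes to 7; slot 7 is free -> place at 7.
984 hashes to 15, h2=9; 15,7 taken -> place at 16.
134 hashes to 15, h2=7; 15,5 taken -> place at 12.
608 hashes to 13; slot 13 is free -> place at 13.
697 hashes to 0, h2=10; 0,10 taken -> place at 3.
Table: [593, ∅, ∅, 697, 89, 192, 397, 330, ∅, ∅, 996, ∅, 134, 608, ∅, 559, 984]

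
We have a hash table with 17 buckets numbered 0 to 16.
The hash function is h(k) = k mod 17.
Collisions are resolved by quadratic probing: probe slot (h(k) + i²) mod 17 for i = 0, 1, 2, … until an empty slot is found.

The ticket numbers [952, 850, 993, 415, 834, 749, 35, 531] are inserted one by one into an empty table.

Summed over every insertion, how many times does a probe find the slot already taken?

8

952 hashes to 0; slot 0 is free -> place at 0.
850 hashes to 0; 0 taken -> place at 1.
993 hashes to 7; slot 7 is free -> place at 7.
415 hashes to 7; 7 taken -> place at 8.
834 hashes to 1; 1 taken -> place at 2.
749 hashes to 1; 1,2 taken -> place at 5.
35 hashes to 1; 1,2,5 taken -> place at 10.
531 hashes to 4; slot 4 is free -> place at 4.
Table: [952, 850, 834, _, 531, 749, _, 993, 415, _, 35, _, _, _, _, _, _]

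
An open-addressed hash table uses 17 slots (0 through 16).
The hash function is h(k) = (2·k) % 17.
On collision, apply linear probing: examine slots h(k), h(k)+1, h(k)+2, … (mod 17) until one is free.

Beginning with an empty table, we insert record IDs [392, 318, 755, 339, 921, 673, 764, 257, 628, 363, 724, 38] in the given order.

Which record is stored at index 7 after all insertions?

318

Insert 392: h=2, slot 2 empty => index 2.
Insert 318: h=7, slot 7 empty => index 7.
Insert 755: h=14, slot 14 empty => index 14.
Insert 339: h=15, slot 15 empty => index 15.
Insert 921: h=6, slot 6 empty => index 6.
Insert 673: h=3, slot 3 empty => index 3.
Insert 764: h=15, slot 15 occupied => index 16.
Insert 257: h=4, slot 4 empty => index 4.
Insert 628: h=15, slots 15,16 occupied => index 0.
Insert 363: h=12, slot 12 empty => index 12.
Insert 724: h=3, slots 3,4 occupied => index 5.
Insert 38: h=8, slot 8 empty => index 8.
Table: [628, _, 392, 673, 257, 724, 921, 318, 38, _, _, _, 363, _, 755, 339, 764]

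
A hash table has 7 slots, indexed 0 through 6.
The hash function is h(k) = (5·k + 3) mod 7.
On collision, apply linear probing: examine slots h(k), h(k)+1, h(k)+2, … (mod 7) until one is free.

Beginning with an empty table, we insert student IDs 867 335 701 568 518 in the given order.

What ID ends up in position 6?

335

867 hashes to 5; slot 5 is free -> place at 5.
335 hashes to 5; 5 taken -> place at 6.
701 hashes to 1; slot 1 is free -> place at 1.
568 hashes to 1; 1 taken -> place at 2.
518 hashes to 3; slot 3 is free -> place at 3.
Table: [_, 701, 568, 518, _, 867, 335]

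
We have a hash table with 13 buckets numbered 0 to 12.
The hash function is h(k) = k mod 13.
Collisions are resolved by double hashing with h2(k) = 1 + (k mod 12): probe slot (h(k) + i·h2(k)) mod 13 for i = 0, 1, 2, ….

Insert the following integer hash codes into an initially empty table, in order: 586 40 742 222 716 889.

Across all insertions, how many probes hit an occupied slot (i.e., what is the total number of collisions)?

4

586: h=1 → slot 1
40: h=1, h2=5, probe 1,6 → slot 6
742: h=1, h2=11, probe 1,12 → slot 12
222: h=1, h2=7, probe 1,8 → slot 8
716: h=1, h2=9, probe 1,10 → slot 10
889: h=5 → slot 5
Table: [∅, 586, ∅, ∅, ∅, 889, 40, ∅, 222, ∅, 716, ∅, 742]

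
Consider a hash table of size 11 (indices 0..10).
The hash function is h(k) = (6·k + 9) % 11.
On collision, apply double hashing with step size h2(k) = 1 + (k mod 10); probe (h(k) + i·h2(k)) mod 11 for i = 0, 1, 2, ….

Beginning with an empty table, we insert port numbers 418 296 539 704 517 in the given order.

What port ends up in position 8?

418 hashes to 9; slot 9 is free => place at 9.
296 hashes to 3; slot 3 is free => place at 3.
539 hashes to 9, h2=10; 9 taken => place at 8.
704 hashes to 9, h2=5; 9,3,8 taken => place at 2.
517 hashes to 9, h2=8; 9 taken => place at 6.
Table: [-, -, 704, 296, -, -, 517, -, 539, 418, -]

539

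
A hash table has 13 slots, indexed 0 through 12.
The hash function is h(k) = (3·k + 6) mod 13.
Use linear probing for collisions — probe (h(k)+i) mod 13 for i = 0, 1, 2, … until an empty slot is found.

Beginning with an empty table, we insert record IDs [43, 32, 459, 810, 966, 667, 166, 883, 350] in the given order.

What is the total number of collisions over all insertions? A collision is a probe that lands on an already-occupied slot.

Insert 43: h=5, slot 5 empty => index 5.
Insert 32: h=11, slot 11 empty => index 11.
Insert 459: h=5, slot 5 occupied => index 6.
Insert 810: h=5, slots 5,6 occupied => index 7.
Insert 966: h=5, slots 5,6,7 occupied => index 8.
Insert 667: h=5, slots 5,6,7,8 occupied => index 9.
Insert 166: h=10, slot 10 empty => index 10.
Insert 883: h=3, slot 3 empty => index 3.
Insert 350: h=3, slot 3 occupied => index 4.
Table: [_, _, _, 883, 350, 43, 459, 810, 966, 667, 166, 32, _]

11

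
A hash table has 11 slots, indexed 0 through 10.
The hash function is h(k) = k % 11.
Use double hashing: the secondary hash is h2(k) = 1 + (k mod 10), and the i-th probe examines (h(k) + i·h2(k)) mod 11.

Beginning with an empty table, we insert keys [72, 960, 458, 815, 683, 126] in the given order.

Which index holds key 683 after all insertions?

5

72: h=6 → slot 6
960: h=3 → slot 3
458: h=7 → slot 7
815: h=1 → slot 1
683: h=1, h2=4, probe 1,5 → slot 5
126: h=5, h2=7, probe 5,1,8 → slot 8
Table: [_, 815, _, 960, _, 683, 72, 458, 126, _, _]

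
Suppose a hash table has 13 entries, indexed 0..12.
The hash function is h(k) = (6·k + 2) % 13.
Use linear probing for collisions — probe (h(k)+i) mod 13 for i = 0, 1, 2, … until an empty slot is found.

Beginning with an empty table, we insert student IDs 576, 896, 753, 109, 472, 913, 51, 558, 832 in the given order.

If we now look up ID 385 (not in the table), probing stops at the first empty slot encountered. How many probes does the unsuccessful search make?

576 hashes to 0; slot 0 is free => place at 0.
896 hashes to 9; slot 9 is free => place at 9.
753 hashes to 9; 9 taken => place at 10.
109 hashes to 6; slot 6 is free => place at 6.
472 hashes to 0; 0 taken => place at 1.
913 hashes to 7; slot 7 is free => place at 7.
51 hashes to 9; 9,10 taken => place at 11.
558 hashes to 9; 9,10,11 taken => place at 12.
832 hashes to 2; slot 2 is free => place at 2.
Table: [576, 472, 832, —, —, —, 109, 913, —, 896, 753, 51, 558]
Lookup 385: h=11, probe 11,12,0,1,2,3 → slot 3 empty, not found.

6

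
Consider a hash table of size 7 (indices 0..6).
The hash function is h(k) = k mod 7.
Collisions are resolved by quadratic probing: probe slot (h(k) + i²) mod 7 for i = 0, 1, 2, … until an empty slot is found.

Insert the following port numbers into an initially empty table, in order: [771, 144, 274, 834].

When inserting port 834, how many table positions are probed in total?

3

771 hashes to 1; slot 1 is free => place at 1.
144 hashes to 4; slot 4 is free => place at 4.
274 hashes to 1; 1 taken => place at 2.
834 hashes to 1; 1,2 taken => place at 5.
Table: [∅, 771, 274, ∅, 144, 834, ∅]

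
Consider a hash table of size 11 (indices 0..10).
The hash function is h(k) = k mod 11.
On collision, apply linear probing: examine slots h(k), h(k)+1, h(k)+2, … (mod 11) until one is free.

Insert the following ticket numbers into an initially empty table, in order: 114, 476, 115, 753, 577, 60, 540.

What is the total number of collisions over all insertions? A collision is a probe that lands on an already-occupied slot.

6

114 hashes to 4; slot 4 is free => place at 4.
476 hashes to 3; slot 3 is free => place at 3.
115 hashes to 5; slot 5 is free => place at 5.
753 hashes to 5; 5 taken => place at 6.
577 hashes to 5; 5,6 taken => place at 7.
60 hashes to 5; 5,6,7 taken => place at 8.
540 hashes to 1; slot 1 is free => place at 1.
Table: [—, 540, —, 476, 114, 115, 753, 577, 60, —, —]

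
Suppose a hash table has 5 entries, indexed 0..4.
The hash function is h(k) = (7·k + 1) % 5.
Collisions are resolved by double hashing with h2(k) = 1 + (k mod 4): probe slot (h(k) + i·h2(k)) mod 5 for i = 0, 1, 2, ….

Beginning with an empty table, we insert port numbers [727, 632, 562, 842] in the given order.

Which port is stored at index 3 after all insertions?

562

727 hashes to 0; slot 0 is free → place at 0.
632 hashes to 0, h2=1; 0 taken → place at 1.
562 hashes to 0, h2=3; 0 taken → place at 3.
842 hashes to 0, h2=3; 0,3,1 taken → place at 4.
Table: [727, 632, -, 562, 842]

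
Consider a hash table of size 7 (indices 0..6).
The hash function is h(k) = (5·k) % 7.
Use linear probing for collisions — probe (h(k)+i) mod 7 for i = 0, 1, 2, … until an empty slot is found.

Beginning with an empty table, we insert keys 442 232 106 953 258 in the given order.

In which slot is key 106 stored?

0

Insert 442: h=5, slot 5 empty → index 5.
Insert 232: h=5, slot 5 occupied → index 6.
Insert 106: h=5, slots 5,6 occupied → index 0.
Insert 953: h=5, slots 5,6,0 occupied → index 1.
Insert 258: h=2, slot 2 empty → index 2.
Table: [106, 953, 258, _, _, 442, 232]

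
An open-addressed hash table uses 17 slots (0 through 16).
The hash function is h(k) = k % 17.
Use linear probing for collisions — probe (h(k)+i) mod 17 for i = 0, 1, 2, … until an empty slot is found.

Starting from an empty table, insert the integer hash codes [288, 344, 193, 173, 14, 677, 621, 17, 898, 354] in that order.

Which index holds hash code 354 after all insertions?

2

Insert 288: h=16, slot 16 empty => index 16.
Insert 344: h=4, slot 4 empty => index 4.
Insert 193: h=6, slot 6 empty => index 6.
Insert 173: h=3, slot 3 empty => index 3.
Insert 14: h=14, slot 14 empty => index 14.
Insert 677: h=14, slot 14 occupied => index 15.
Insert 621: h=9, slot 9 empty => index 9.
Insert 17: h=0, slot 0 empty => index 0.
Insert 898: h=14, slots 14,15,16,0 occupied => index 1.
Insert 354: h=14, slots 14,15,16,0,1 occupied => index 2.
Table: [17, 898, 354, 173, 344, -, 193, -, -, 621, -, -, -, -, 14, 677, 288]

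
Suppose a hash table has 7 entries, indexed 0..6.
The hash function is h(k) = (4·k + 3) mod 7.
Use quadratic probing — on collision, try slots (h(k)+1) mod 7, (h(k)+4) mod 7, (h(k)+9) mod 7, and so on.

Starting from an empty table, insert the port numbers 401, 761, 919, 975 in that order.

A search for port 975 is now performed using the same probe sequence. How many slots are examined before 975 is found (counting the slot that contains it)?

401: h=4 -> slot 4
761: h=2 -> slot 2
919: h=4, probe 4,5 -> slot 5
975: h=4, probe 4,5,1 -> slot 1
Table: [_, 975, 761, _, 401, 919, _]
Lookup 975: h=4, probe 4,5,1 → found at 1.

3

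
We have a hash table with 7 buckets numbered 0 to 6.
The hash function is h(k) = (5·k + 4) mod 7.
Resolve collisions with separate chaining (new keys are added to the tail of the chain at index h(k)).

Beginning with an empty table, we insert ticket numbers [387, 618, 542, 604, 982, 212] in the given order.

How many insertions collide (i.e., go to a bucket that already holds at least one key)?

Insert 387: h=0, bucket 0 empty -> new chain.
Insert 618: h=0, bucket 0 nonempty -> append to chain.
Insert 542: h=5, bucket 5 empty -> new chain.
Insert 604: h=0, bucket 0 nonempty -> append to chain.
Insert 982: h=0, bucket 0 nonempty -> append to chain.
Insert 212: h=0, bucket 0 nonempty -> append to chain.
Final buckets:
0: 387 -> 618 -> 604 -> 982 -> 212
1: ∅
2: ∅
3: ∅
4: ∅
5: 542
6: ∅

4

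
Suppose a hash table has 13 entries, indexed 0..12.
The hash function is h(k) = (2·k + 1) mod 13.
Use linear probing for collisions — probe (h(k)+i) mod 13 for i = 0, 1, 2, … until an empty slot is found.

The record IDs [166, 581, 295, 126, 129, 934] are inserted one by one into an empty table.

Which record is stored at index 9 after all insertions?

126

166: h=8 -> slot 8
581: h=6 -> slot 6
295: h=6, probe 6,7 -> slot 7
126: h=6, probe 6,7,8,9 -> slot 9
129: h=12 -> slot 12
934: h=10 -> slot 10
Table: [., ., ., ., ., ., 581, 295, 166, 126, 934, ., 129]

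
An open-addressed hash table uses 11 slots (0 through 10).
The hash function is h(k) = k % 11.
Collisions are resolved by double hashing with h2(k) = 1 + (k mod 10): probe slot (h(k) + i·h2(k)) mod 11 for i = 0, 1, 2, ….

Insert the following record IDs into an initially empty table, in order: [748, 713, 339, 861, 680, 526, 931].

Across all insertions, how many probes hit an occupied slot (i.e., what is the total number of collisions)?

3

748: h=0 → slot 0
713: h=9 → slot 9
339: h=9, h2=10, probe 9,8 → slot 8
861: h=3 → slot 3
680: h=9, h2=1, probe 9,10 → slot 10
526: h=9, h2=7, probe 9,5 → slot 5
931: h=7 → slot 7
Table: [748, —, —, 861, —, 526, —, 931, 339, 713, 680]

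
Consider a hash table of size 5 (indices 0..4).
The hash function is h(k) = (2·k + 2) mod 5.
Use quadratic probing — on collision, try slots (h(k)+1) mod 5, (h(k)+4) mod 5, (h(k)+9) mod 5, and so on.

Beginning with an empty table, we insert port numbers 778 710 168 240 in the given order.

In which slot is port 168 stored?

778: h=3 -> slot 3
710: h=2 -> slot 2
168: h=3, probe 3,4 -> slot 4
240: h=2, probe 2,3,1 -> slot 1
Table: [-, 240, 710, 778, 168]

4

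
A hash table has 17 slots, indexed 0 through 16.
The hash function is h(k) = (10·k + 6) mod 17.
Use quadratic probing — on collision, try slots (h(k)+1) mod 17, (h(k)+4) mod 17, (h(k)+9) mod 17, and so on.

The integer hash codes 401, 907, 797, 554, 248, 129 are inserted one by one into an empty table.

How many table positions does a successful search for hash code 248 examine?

3

Insert 401: h=4, slot 4 empty → index 4.
Insert 907: h=15, slot 15 empty → index 15.
Insert 797: h=3, slot 3 empty → index 3.
Insert 554: h=4, slot 4 occupied → index 5.
Insert 248: h=4, slots 4,5 occupied → index 8.
Insert 129: h=4, slots 4,5,8 occupied → index 13.
Table: [—, —, —, 797, 401, 554, —, —, 248, —, —, —, —, 129, —, 907, —]
Lookup 248: h=4, probe 4,5,8 → found at 8.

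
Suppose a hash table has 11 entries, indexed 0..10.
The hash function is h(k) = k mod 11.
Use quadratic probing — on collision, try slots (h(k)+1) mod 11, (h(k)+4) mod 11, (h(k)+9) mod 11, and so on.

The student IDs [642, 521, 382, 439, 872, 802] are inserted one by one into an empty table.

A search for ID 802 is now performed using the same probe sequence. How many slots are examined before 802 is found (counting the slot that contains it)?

2

Insert 642: h=4, slot 4 empty => index 4.
Insert 521: h=4, slot 4 occupied => index 5.
Insert 382: h=8, slot 8 empty => index 8.
Insert 439: h=10, slot 10 empty => index 10.
Insert 872: h=3, slot 3 empty => index 3.
Insert 802: h=10, slot 10 occupied => index 0.
Table: [802, -, -, 872, 642, 521, -, -, 382, -, 439]
Lookup 802: h=10, probe 10,0 → found at 0.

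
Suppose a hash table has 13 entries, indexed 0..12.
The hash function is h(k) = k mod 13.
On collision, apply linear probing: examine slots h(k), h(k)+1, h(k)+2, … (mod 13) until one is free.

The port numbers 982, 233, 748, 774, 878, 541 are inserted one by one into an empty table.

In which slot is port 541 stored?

982: h=7 => slot 7
233: h=12 => slot 12
748: h=7, probe 7,8 => slot 8
774: h=7, probe 7,8,9 => slot 9
878: h=7, probe 7,8,9,10 => slot 10
541: h=8, probe 8,9,10,11 => slot 11
Table: [-, -, -, -, -, -, -, 982, 748, 774, 878, 541, 233]

11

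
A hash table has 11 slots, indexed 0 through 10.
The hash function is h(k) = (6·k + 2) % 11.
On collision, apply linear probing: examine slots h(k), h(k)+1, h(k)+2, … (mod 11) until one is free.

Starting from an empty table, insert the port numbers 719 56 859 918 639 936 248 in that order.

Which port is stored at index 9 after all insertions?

719 hashes to 4; slot 4 is free -> place at 4.
56 hashes to 8; slot 8 is free -> place at 8.
859 hashes to 8; 8 taken -> place at 9.
918 hashes to 10; slot 10 is free -> place at 10.
639 hashes to 8; 8,9,10 taken -> place at 0.
936 hashes to 8; 8,9,10,0 taken -> place at 1.
248 hashes to 5; slot 5 is free -> place at 5.
Table: [639, 936, _, _, 719, 248, _, _, 56, 859, 918]

859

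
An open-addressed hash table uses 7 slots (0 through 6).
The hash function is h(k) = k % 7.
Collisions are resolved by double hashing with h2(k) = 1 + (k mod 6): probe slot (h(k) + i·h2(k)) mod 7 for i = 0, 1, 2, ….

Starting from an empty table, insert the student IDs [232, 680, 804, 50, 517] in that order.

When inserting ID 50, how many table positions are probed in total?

3

232: h=1 => slot 1
680: h=1, h2=3, probe 1,4 => slot 4
804: h=6 => slot 6
50: h=1, h2=3, probe 1,4,0 => slot 0
517: h=6, h2=2, probe 6,1,3 => slot 3
Table: [50, 232, _, 517, 680, _, 804]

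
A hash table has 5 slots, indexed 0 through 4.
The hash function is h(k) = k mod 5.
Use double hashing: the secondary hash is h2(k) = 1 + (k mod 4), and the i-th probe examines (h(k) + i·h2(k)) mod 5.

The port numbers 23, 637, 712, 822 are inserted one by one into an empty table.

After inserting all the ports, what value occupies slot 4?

23: h=3 → slot 3
637: h=2 → slot 2
712: h=2, h2=1, probe 2,3,4 → slot 4
822: h=2, h2=3, probe 2,0 → slot 0
Table: [822, _, 637, 23, 712]

712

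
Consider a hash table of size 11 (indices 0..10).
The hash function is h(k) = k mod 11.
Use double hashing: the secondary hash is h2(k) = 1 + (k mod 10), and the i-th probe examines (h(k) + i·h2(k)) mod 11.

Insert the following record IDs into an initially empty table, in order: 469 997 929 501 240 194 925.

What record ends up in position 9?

240

469 hashes to 7; slot 7 is free -> place at 7.
997 hashes to 7, h2=8; 7 taken -> place at 4.
929 hashes to 5; slot 5 is free -> place at 5.
501 hashes to 6; slot 6 is free -> place at 6.
240 hashes to 9; slot 9 is free -> place at 9.
194 hashes to 7, h2=5; 7 taken -> place at 1.
925 hashes to 1, h2=6; 1,7 taken -> place at 2.
Table: [-, 194, 925, -, 997, 929, 501, 469, -, 240, -]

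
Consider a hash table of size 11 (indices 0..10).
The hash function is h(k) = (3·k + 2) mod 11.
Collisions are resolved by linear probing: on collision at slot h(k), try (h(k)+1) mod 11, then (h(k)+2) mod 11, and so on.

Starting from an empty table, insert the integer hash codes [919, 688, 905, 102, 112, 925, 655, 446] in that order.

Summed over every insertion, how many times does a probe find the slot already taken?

11

919 hashes to 9; slot 9 is free => place at 9.
688 hashes to 9; 9 taken => place at 10.
905 hashes to 0; slot 0 is free => place at 0.
102 hashes to 0; 0 taken => place at 1.
112 hashes to 8; slot 8 is free => place at 8.
925 hashes to 5; slot 5 is free => place at 5.
655 hashes to 9; 9,10,0,1 taken => place at 2.
446 hashes to 9; 9,10,0,1,2 taken => place at 3.
Table: [905, 102, 655, 446, ∅, 925, ∅, ∅, 112, 919, 688]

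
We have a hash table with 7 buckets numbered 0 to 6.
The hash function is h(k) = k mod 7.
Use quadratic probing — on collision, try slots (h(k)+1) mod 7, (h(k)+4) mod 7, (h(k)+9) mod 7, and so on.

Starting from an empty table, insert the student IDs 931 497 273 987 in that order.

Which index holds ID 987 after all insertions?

931 hashes to 0; slot 0 is free -> place at 0.
497 hashes to 0; 0 taken -> place at 1.
273 hashes to 0; 0,1 taken -> place at 4.
987 hashes to 0; 0,1,4 taken -> place at 2.
Table: [931, 497, 987, ., 273, ., .]

2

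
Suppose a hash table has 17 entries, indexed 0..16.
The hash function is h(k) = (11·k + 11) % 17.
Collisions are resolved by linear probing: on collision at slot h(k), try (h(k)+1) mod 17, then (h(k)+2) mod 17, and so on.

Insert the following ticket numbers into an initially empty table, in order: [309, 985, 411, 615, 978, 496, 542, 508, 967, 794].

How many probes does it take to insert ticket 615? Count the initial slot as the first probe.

3

309: h=10 -> slot 10
985: h=0 -> slot 0
411: h=10, probe 10,11 -> slot 11
615: h=10, probe 10,11,12 -> slot 12
978: h=8 -> slot 8
496: h=10, probe 10,11,12,13 -> slot 13
542: h=6 -> slot 6
508: h=6, probe 6,7 -> slot 7
967: h=6, probe 6,7,8,9 -> slot 9
794: h=7, probe 7,8,9,10,11,12,13,14 -> slot 14
Table: [985, -, -, -, -, -, 542, 508, 978, 967, 309, 411, 615, 496, 794, -, -]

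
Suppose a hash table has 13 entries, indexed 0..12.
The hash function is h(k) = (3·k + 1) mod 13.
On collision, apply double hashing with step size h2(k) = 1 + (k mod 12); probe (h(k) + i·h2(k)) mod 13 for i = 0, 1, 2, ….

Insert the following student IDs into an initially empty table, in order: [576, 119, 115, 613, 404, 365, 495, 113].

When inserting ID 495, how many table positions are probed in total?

576 hashes to 0; slot 0 is free → place at 0.
119 hashes to 7; slot 7 is free → place at 7.
115 hashes to 8; slot 8 is free → place at 8.
613 hashes to 7, h2=2; 7 taken → place at 9.
404 hashes to 4; slot 4 is free → place at 4.
365 hashes to 4, h2=6; 4 taken → place at 10.
495 hashes to 4, h2=4; 4,8 taken → place at 12.
113 hashes to 2; slot 2 is free → place at 2.
Table: [576, _, 113, _, 404, _, _, 119, 115, 613, 365, _, 495]

3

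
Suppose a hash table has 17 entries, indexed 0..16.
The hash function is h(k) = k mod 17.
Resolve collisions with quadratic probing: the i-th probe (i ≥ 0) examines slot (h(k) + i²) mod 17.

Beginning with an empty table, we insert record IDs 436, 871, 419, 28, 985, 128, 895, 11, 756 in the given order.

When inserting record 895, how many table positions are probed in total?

436: h=11 -> slot 11
871: h=4 -> slot 4
419: h=11, probe 11,12 -> slot 12
28: h=11, probe 11,12,15 -> slot 15
985: h=16 -> slot 16
128: h=9 -> slot 9
895: h=11, probe 11,12,15,3 -> slot 3
11: h=11, probe 11,12,15,3,10 -> slot 10
756: h=8 -> slot 8
Table: [_, _, _, 895, 871, _, _, _, 756, 128, 11, 436, 419, _, _, 28, 985]

4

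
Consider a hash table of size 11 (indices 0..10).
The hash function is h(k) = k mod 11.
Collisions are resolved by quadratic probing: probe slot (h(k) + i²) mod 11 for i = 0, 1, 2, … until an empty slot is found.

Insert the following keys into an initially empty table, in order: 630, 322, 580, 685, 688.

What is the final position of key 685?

7

630 hashes to 3; slot 3 is free -> place at 3.
322 hashes to 3; 3 taken -> place at 4.
580 hashes to 8; slot 8 is free -> place at 8.
685 hashes to 3; 3,4 taken -> place at 7.
688 hashes to 6; slot 6 is free -> place at 6.
Table: [-, -, -, 630, 322, -, 688, 685, 580, -, -]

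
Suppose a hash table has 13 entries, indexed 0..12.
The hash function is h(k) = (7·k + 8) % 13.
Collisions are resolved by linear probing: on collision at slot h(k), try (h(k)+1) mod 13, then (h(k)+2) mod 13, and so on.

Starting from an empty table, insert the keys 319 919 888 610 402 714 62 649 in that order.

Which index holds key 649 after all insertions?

4

319: h=5 => slot 5
919: h=6 => slot 6
888: h=10 => slot 10
610: h=1 => slot 1
402: h=1, probe 1,2 => slot 2
714: h=1, probe 1,2,3 => slot 3
62: h=0 => slot 0
649: h=1, probe 1,2,3,4 => slot 4
Table: [62, 610, 402, 714, 649, 319, 919, ∅, ∅, ∅, 888, ∅, ∅]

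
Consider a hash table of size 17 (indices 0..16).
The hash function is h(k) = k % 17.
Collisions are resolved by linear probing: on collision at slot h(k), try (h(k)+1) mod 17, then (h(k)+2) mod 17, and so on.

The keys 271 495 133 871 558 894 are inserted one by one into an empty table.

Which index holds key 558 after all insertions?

271 hashes to 16; slot 16 is free → place at 16.
495 hashes to 2; slot 2 is free → place at 2.
133 hashes to 14; slot 14 is free → place at 14.
871 hashes to 4; slot 4 is free → place at 4.
558 hashes to 14; 14 taken → place at 15.
894 hashes to 10; slot 10 is free → place at 10.
Table: [∅, ∅, 495, ∅, 871, ∅, ∅, ∅, ∅, ∅, 894, ∅, ∅, ∅, 133, 558, 271]

15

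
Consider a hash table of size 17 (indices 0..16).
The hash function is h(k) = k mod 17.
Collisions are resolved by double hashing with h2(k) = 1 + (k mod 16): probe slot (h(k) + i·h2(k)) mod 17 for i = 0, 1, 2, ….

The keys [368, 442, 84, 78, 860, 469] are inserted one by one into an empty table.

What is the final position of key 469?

5

Insert 368: h=11, slot 11 empty → index 11.
Insert 442: h=0, slot 0 empty → index 0.
Insert 84: h=16, slot 16 empty → index 16.
Insert 78: h=10, slot 10 empty → index 10.
Insert 860: h=10, h2=13, slot 10 occupied → index 6.
Insert 469: h=10, h2=6, slots 10,16 occupied → index 5.
Table: [442, ∅, ∅, ∅, ∅, 469, 860, ∅, ∅, ∅, 78, 368, ∅, ∅, ∅, ∅, 84]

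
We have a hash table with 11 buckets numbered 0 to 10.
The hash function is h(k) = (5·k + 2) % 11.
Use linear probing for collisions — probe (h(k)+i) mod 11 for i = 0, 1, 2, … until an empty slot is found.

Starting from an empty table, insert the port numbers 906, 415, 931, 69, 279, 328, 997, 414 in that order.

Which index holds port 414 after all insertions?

906: h=0 → slot 0
415: h=9 → slot 9
931: h=4 → slot 4
69: h=6 → slot 6
279: h=0, probe 0,1 → slot 1
328: h=3 → slot 3
997: h=4, probe 4,5 → slot 5
414: h=4, probe 4,5,6,7 → slot 7
Table: [906, 279, —, 328, 931, 997, 69, 414, —, 415, —]

7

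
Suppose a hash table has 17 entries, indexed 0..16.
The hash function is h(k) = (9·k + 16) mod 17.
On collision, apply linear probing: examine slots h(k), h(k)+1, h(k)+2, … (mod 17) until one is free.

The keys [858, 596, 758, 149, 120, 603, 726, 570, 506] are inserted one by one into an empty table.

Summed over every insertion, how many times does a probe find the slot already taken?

5

858 hashes to 3; slot 3 is free → place at 3.
596 hashes to 8; slot 8 is free → place at 8.
758 hashes to 4; slot 4 is free → place at 4.
149 hashes to 14; slot 14 is free → place at 14.
120 hashes to 8; 8 taken → place at 9.
603 hashes to 3; 3,4 taken → place at 5.
726 hashes to 5; 5 taken → place at 6.
570 hashes to 12; slot 12 is free → place at 12.
506 hashes to 14; 14 taken → place at 15.
Table: [., ., ., 858, 758, 603, 726, ., 596, 120, ., ., 570, ., 149, 506, .]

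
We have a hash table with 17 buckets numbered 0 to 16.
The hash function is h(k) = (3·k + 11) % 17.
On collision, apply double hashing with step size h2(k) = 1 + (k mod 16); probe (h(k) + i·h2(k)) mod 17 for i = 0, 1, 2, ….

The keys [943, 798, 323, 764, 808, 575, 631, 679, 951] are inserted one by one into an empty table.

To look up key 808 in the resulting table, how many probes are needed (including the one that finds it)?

2

Insert 943: h=1, slot 1 empty -> index 1.
Insert 798: h=8, slot 8 empty -> index 8.
Insert 323: h=11, slot 11 empty -> index 11.
Insert 764: h=8, h2=13, slot 8 occupied -> index 4.
Insert 808: h=4, h2=9, slot 4 occupied -> index 13.
Insert 575: h=2, slot 2 empty -> index 2.
Insert 631: h=0, slot 0 empty -> index 0.
Insert 679: h=8, h2=8, slot 8 occupied -> index 16.
Insert 951: h=8, h2=8, slots 8,16 occupied -> index 7.
Table: [631, 943, 575, ., 764, ., ., 951, 798, ., ., 323, ., 808, ., ., 679]
Lookup 808: h=4, h2=9, probe 4,13 → found at 13.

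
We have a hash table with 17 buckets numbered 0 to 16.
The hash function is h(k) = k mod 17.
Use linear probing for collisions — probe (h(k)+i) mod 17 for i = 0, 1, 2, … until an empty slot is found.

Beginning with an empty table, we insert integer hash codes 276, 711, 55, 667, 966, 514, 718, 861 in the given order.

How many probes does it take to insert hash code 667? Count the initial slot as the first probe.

276 hashes to 4; slot 4 is free -> place at 4.
711 hashes to 14; slot 14 is free -> place at 14.
55 hashes to 4; 4 taken -> place at 5.
667 hashes to 4; 4,5 taken -> place at 6.
966 hashes to 14; 14 taken -> place at 15.
514 hashes to 4; 4,5,6 taken -> place at 7.
718 hashes to 4; 4,5,6,7 taken -> place at 8.
861 hashes to 11; slot 11 is free -> place at 11.
Table: [∅, ∅, ∅, ∅, 276, 55, 667, 514, 718, ∅, ∅, 861, ∅, ∅, 711, 966, ∅]

3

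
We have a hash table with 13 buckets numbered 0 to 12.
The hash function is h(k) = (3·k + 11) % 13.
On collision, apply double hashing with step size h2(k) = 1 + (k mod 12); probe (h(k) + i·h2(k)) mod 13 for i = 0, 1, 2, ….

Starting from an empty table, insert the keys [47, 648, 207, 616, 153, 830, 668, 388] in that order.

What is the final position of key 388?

10

47: h=9 -> slot 9
648: h=5 -> slot 5
207: h=8 -> slot 8
616: h=0 -> slot 0
153: h=2 -> slot 2
830: h=5, h2=3, probe 5,8,11 -> slot 11
668: h=0, h2=9, probe 0,9,5,1 -> slot 1
388: h=5, h2=5, probe 5,10 -> slot 10
Table: [616, 668, 153, ., ., 648, ., ., 207, 47, 388, 830, .]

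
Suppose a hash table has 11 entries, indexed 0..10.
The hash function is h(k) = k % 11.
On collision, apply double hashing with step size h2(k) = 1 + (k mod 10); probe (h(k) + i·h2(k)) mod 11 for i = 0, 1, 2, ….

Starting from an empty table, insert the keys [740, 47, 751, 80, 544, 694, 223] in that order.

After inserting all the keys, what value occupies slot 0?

47

740 hashes to 3; slot 3 is free => place at 3.
47 hashes to 3, h2=8; 3 taken => place at 0.
751 hashes to 3, h2=2; 3 taken => place at 5.
80 hashes to 3, h2=1; 3 taken => place at 4.
544 hashes to 5, h2=5; 5 taken => place at 10.
694 hashes to 1; slot 1 is free => place at 1.
223 hashes to 3, h2=4; 3 taken => place at 7.
Table: [47, 694, _, 740, 80, 751, _, 223, _, _, 544]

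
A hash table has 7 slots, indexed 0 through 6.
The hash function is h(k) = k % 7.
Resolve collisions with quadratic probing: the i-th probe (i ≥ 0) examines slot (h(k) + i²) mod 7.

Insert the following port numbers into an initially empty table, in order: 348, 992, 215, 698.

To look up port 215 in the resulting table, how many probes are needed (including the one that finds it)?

348 hashes to 5; slot 5 is free => place at 5.
992 hashes to 5; 5 taken => place at 6.
215 hashes to 5; 5,6 taken => place at 2.
698 hashes to 5; 5,6,2 taken => place at 0.
Table: [698, -, 215, -, -, 348, 992]
Lookup 215: h=5, probe 5,6,2 → found at 2.

3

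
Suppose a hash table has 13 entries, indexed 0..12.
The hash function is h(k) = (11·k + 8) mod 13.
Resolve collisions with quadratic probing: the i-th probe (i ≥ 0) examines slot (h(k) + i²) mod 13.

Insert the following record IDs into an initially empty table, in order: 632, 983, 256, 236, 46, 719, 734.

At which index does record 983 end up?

6

632 hashes to 5; slot 5 is free → place at 5.
983 hashes to 5; 5 taken → place at 6.
256 hashes to 3; slot 3 is free → place at 3.
236 hashes to 4; slot 4 is free → place at 4.
46 hashes to 7; slot 7 is free → place at 7.
719 hashes to 0; slot 0 is free → place at 0.
734 hashes to 9; slot 9 is free → place at 9.
Table: [719, ∅, ∅, 256, 236, 632, 983, 46, ∅, 734, ∅, ∅, ∅]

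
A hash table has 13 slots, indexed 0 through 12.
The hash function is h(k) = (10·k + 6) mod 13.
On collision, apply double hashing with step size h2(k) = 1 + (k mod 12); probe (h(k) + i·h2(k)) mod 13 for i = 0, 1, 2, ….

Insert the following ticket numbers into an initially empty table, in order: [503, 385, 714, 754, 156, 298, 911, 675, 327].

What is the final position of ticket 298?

3

Insert 503: h=5, slot 5 empty -> index 5.
Insert 385: h=8, slot 8 empty -> index 8.
Insert 714: h=9, slot 9 empty -> index 9.
Insert 754: h=6, slot 6 empty -> index 6.
Insert 156: h=6, h2=1, slot 6 occupied -> index 7.
Insert 298: h=9, h2=11, slots 9,7,5 occupied -> index 3.
Insert 911: h=3, h2=12, slot 3 occupied -> index 2.
Insert 675: h=9, h2=4, slot 9 occupied -> index 0.
Insert 327: h=0, h2=4, slot 0 occupied -> index 4.
Table: [675, ., 911, 298, 327, 503, 754, 156, 385, 714, ., ., .]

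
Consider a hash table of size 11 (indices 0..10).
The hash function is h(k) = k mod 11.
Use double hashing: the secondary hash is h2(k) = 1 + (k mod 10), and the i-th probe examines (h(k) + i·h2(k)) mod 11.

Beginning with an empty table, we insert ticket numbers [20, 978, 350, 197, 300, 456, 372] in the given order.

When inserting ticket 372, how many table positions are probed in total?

2

20: h=9 => slot 9
978: h=10 => slot 10
350: h=9, h2=1, probe 9,10,0 => slot 0
197: h=10, h2=8, probe 10,7 => slot 7
300: h=3 => slot 3
456: h=5 => slot 5
372: h=9, h2=3, probe 9,1 => slot 1
Table: [350, 372, ∅, 300, ∅, 456, ∅, 197, ∅, 20, 978]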